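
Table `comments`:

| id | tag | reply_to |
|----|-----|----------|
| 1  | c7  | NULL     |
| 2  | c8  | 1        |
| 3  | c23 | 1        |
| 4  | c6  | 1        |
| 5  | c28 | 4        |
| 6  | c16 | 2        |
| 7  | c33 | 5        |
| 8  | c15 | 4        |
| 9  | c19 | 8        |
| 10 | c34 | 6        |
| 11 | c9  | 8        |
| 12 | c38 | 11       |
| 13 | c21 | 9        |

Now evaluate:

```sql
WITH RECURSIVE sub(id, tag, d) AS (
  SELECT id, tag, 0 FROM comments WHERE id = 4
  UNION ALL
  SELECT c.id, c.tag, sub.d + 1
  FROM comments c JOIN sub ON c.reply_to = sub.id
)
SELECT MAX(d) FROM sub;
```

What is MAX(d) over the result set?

3

Base: id=4 (c6) at d 0.
Iteration 1: rows with reply_to in {4} -> c28 (id 5, d 1), c15 (id 8, d 1).
Iteration 2: rows with reply_to in {5,8} -> c33 (id 7, d 2), c19 (id 9, d 2), c9 (id 11, d 2).
Iteration 3: rows with reply_to in {7,9,11} -> c38 (id 12, d 3), c21 (id 13, d 3).
Iteration 4: no rows with reply_to in {12,13}; recursion stops.
d values: 0, 1, 1, 2, 2, 2, 3, 3; the maximum is 3.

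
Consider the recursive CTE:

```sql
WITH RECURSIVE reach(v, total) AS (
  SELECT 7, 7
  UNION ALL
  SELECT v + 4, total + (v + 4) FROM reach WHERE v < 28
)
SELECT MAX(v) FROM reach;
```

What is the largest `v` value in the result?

Base: v=7, total=7.
Iteration 1: 7 < 28 holds -> v = 7 + 4 = 11, total = 7 + 11 = 18.
Iteration 2: 11 < 28 holds -> v = 11 + 4 = 15, total = 18 + 15 = 33.
Iteration 3: 15 < 28 holds -> v = 15 + 4 = 19, total = 33 + 19 = 52.
Iteration 4: 19 < 28 holds -> v = 19 + 4 = 23, total = 52 + 23 = 75.
Iteration 5: 23 < 28 holds -> v = 23 + 4 = 27, total = 75 + 27 = 102.
Iteration 6: 27 < 28 holds -> v = 27 + 4 = 31, total = 102 + 31 = 133.
Iteration 7: 31 < 28 fails; recursion stops.
v values: 7, 11, 15, 19, 23, 27, 31; the maximum is 31.

31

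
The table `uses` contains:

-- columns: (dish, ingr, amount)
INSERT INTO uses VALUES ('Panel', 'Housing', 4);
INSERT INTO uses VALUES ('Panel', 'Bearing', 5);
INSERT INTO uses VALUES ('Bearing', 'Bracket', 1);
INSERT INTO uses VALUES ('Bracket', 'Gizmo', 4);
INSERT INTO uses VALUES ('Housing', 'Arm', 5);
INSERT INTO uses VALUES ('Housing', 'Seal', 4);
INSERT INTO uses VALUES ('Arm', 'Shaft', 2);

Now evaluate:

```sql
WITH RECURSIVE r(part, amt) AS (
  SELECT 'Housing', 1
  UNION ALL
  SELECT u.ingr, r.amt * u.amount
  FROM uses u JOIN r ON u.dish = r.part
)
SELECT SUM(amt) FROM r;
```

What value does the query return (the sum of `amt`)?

20

Base: (Housing, amt=1).
Iteration 1: components of {Housing} -> Arm = 1*5 = 5, Seal = 1*4 = 4.
Iteration 2: components of {Arm,Seal} -> Shaft = 5*2 = 10.
Iteration 3: no further components; recursion stops.
SUM(amt) = 1 + 5 + 4 + 10 = 20.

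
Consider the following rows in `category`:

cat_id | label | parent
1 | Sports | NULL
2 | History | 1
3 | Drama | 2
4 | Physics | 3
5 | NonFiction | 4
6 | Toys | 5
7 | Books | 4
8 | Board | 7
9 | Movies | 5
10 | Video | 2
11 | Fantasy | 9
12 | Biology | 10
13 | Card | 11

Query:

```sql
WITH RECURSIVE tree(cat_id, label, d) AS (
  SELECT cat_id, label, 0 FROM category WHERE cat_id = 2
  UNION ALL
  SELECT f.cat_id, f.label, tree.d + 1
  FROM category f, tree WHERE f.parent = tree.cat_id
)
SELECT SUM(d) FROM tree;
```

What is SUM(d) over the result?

35

Base: cat_id=2 (History) at d 0.
Iteration 1: rows with parent in {2} -> Drama (id 3, d 1), Video (id 10, d 1).
Iteration 2: rows with parent in {3,10} -> Physics (id 4, d 2), Biology (id 12, d 2).
Iteration 3: rows with parent in {4,12} -> NonFiction (id 5, d 3), Books (id 7, d 3).
Iteration 4: rows with parent in {5,7} -> Toys (id 6, d 4), Board (id 8, d 4), Movies (id 9, d 4).
Iteration 5: rows with parent in {6,8,9} -> Fantasy (id 11, d 5).
Iteration 6: rows with parent in {11} -> Card (id 13, d 6).
Iteration 7: no rows with parent in {13}; recursion stops.
SUM(d) = 0 + 1 + 1 + 2 + 2 + 3 + 3 + 4 + 4 + 4 + 5 + 6 = 35.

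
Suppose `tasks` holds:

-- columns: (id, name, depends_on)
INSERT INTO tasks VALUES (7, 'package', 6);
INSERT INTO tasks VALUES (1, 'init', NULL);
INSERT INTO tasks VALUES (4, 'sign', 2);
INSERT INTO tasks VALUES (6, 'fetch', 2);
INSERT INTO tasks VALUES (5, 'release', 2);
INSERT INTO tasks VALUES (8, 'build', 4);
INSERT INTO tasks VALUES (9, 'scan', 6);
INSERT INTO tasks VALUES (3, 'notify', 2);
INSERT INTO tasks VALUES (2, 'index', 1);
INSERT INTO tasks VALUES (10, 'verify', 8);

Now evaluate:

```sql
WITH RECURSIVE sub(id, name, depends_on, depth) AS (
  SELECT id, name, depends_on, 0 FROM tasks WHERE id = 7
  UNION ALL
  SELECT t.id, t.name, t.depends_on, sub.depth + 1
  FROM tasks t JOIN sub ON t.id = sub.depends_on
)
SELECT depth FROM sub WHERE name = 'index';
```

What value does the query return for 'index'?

Base: id=7 (package), depends_on=6, depth 0.
Iteration 1: join on id=6 -> fetch (id 6, depends_on=2, depth 1).
Iteration 2: join on id=2 -> index (id 2, depends_on=1, depth 2).
Iteration 3: join on id=1 -> init (id 1, depends_on=NULL, depth 3).
Iteration 4: depends_on is NULL; no match; recursion stops.

2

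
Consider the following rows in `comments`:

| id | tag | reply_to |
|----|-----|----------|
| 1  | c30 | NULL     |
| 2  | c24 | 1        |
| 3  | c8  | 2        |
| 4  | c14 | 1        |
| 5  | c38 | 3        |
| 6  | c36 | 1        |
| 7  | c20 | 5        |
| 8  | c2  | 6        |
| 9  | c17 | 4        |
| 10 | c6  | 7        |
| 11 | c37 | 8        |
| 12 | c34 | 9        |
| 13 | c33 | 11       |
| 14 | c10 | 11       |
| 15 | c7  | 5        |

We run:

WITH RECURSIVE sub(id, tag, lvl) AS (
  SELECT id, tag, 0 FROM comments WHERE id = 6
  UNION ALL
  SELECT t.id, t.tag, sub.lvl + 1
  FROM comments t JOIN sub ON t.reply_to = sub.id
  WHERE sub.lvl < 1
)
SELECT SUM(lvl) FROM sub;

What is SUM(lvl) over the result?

1

Base: id=6 (c36) at lvl 0.
Iteration 1: rows with reply_to in {6} -> c2 (id 8, lvl 1).
Iteration 2: lvl < 1 fails for all current rows; recursion stops.
SUM(lvl) = 0 + 1 = 1.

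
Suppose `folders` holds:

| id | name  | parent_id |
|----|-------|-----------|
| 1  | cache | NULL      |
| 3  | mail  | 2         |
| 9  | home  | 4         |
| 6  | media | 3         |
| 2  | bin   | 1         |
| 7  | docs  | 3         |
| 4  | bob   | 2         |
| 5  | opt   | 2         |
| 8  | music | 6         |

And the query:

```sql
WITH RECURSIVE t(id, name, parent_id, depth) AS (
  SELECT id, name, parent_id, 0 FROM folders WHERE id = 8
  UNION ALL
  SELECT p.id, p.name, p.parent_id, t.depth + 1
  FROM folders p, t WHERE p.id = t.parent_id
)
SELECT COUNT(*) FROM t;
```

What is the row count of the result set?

Base: id=8 (music), parent_id=6, depth 0.
Iteration 1: join on id=6 -> media (id 6, parent_id=3, depth 1).
Iteration 2: join on id=3 -> mail (id 3, parent_id=2, depth 2).
Iteration 3: join on id=2 -> bin (id 2, parent_id=1, depth 3).
Iteration 4: join on id=1 -> cache (id 1, parent_id=NULL, depth 4).
Iteration 5: parent_id is NULL; no match; recursion stops.
Total rows emitted: 5.

5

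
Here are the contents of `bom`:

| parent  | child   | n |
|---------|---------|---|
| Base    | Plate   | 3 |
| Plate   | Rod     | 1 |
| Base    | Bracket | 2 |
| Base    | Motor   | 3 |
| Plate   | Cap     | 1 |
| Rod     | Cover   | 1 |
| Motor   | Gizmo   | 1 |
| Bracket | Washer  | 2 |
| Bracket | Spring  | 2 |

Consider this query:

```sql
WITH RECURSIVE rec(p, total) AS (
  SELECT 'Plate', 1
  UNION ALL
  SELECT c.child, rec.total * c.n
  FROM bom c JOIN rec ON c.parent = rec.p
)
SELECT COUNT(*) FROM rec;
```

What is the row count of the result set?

Base: (Plate, total=1).
Iteration 1: components of {Plate} -> Cap = 1*1 = 1, Rod = 1*1 = 1.
Iteration 2: components of {Cap,Rod} -> Cover = 1*1 = 1.
Iteration 3: no further components; recursion stops.
Total rows emitted: 4.

4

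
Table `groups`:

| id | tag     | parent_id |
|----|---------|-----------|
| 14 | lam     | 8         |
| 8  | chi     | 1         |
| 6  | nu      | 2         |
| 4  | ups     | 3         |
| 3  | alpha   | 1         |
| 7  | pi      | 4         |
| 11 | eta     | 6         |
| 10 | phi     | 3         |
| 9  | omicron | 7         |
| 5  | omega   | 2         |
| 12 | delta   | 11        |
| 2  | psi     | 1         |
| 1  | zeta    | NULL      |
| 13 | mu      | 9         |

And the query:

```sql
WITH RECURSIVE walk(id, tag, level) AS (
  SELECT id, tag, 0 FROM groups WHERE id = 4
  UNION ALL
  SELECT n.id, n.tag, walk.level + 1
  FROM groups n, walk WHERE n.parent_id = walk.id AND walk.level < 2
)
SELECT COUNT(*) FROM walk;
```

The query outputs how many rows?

3

Base: id=4 (ups) at level 0.
Iteration 1: rows with parent_id in {4} -> pi (id 7, level 1).
Iteration 2: rows with parent_id in {7} -> omicron (id 9, level 2).
Iteration 3: level < 2 fails for all current rows; recursion stops.
Total rows emitted: 3.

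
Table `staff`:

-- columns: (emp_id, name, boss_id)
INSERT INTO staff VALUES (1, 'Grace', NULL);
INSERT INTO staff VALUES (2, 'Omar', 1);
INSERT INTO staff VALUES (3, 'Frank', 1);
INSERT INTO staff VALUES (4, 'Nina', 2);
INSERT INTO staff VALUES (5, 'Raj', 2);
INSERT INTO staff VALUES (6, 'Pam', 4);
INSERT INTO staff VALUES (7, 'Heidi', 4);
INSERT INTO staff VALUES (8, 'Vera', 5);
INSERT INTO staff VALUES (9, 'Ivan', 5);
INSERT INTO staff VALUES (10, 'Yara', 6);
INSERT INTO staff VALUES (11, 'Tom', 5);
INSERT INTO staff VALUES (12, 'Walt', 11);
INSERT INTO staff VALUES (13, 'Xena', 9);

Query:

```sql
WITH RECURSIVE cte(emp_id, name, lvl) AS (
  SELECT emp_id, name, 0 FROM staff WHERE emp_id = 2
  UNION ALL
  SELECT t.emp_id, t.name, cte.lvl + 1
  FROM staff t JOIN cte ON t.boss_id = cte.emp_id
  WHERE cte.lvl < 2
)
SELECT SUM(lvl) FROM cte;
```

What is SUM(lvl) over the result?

Base: emp_id=2 (Omar) at lvl 0.
Iteration 1: rows with boss_id in {2} -> Nina (id 4, lvl 1), Raj (id 5, lvl 1).
Iteration 2: rows with boss_id in {4,5} -> Pam (id 6, lvl 2), Heidi (id 7, lvl 2), Vera (id 8, lvl 2), Ivan (id 9, lvl 2), Tom (id 11, lvl 2).
Iteration 3: lvl < 2 fails for all current rows; recursion stops.
SUM(lvl) = 0 + 1 + 1 + 2 + 2 + 2 + 2 + 2 = 12.

12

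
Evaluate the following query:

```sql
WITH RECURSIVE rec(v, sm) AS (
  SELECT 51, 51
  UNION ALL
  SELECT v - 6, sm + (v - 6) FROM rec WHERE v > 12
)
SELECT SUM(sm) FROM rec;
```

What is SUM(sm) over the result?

Base: v=51, sm=51.
Iteration 1: 51 > 12 holds -> v = 51 - 6 = 45, sm = 51 + 45 = 96.
Iteration 2: 45 > 12 holds -> v = 45 - 6 = 39, sm = 96 + 39 = 135.
Iteration 3: 39 > 12 holds -> v = 39 - 6 = 33, sm = 135 + 33 = 168.
Iteration 4: 33 > 12 holds -> v = 33 - 6 = 27, sm = 168 + 27 = 195.
Iteration 5: 27 > 12 holds -> v = 27 - 6 = 21, sm = 195 + 21 = 216.
Iteration 6: 21 > 12 holds -> v = 21 - 6 = 15, sm = 216 + 15 = 231.
Iteration 7: 15 > 12 holds -> v = 15 - 6 = 9, sm = 231 + 9 = 240.
Iteration 8: 9 > 12 fails; recursion stops.
SUM(sm) = 51 + 96 + 135 + 168 + 195 + 216 + 231 + 240 = 1332.

1332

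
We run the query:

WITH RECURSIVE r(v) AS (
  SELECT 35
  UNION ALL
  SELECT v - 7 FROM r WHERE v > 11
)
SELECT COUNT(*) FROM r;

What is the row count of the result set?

5

Base: v=35.
Iteration 1: 35 > 11 holds -> v = 35 - 7 = 28.
Iteration 2: 28 > 11 holds -> v = 28 - 7 = 21.
Iteration 3: 21 > 11 holds -> v = 21 - 7 = 14.
Iteration 4: 14 > 11 holds -> v = 14 - 7 = 7.
Iteration 5: 7 > 11 fails; recursion stops.
Total rows emitted: 5.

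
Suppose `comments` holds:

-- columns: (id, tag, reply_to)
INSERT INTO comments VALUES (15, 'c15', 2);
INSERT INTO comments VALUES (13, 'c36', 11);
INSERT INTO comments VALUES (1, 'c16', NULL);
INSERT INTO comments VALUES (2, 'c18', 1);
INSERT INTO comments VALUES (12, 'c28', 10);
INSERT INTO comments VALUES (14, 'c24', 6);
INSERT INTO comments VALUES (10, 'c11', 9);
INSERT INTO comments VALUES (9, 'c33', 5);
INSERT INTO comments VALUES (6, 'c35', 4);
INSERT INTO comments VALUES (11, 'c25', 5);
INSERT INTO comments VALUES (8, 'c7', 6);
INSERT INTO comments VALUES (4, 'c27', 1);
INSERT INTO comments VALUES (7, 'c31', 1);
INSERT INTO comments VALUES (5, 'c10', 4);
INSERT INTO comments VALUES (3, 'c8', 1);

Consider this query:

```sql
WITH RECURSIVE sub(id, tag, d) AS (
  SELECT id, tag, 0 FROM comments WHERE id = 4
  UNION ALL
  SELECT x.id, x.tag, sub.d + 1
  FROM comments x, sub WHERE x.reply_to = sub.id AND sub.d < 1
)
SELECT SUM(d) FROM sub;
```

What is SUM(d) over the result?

2

Base: id=4 (c27) at d 0.
Iteration 1: rows with reply_to in {4} -> c10 (id 5, d 1), c35 (id 6, d 1).
Iteration 2: d < 1 fails for all current rows; recursion stops.
SUM(d) = 0 + 1 + 1 = 2.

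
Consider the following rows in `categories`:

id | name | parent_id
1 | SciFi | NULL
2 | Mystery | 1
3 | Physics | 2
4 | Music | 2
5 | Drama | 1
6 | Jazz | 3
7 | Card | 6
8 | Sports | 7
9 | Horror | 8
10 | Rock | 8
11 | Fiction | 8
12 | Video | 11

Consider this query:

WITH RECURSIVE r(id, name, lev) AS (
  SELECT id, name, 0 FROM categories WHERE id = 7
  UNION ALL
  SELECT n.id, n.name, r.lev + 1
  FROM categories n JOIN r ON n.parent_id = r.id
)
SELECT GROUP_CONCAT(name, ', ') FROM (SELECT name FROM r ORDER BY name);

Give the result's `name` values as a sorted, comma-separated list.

Card, Fiction, Horror, Rock, Sports, Video

Base: id=7 (Card) at lev 0.
Iteration 1: rows with parent_id in {7} -> Sports (id 8, lev 1).
Iteration 2: rows with parent_id in {8} -> Horror (id 9, lev 2), Rock (id 10, lev 2), Fiction (id 11, lev 2).
Iteration 3: rows with parent_id in {9,10,11} -> Video (id 12, lev 3).
Iteration 4: no rows with parent_id in {12}; recursion stops.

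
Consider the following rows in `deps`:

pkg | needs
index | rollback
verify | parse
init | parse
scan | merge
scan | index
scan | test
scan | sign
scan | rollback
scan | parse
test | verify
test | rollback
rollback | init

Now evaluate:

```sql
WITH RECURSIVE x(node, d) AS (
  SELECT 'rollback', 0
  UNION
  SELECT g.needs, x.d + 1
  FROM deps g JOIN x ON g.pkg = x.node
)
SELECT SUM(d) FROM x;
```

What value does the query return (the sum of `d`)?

Base: (rollback, d=0).
Iteration 1: edges from {rollback} -> (init, d=1).
Iteration 2: edges from {init} -> (parse, d=2).
Iteration 3: no outgoing edges from {parse}; recursion stops.
SUM(d) = 0 + 1 + 2 = 3.

3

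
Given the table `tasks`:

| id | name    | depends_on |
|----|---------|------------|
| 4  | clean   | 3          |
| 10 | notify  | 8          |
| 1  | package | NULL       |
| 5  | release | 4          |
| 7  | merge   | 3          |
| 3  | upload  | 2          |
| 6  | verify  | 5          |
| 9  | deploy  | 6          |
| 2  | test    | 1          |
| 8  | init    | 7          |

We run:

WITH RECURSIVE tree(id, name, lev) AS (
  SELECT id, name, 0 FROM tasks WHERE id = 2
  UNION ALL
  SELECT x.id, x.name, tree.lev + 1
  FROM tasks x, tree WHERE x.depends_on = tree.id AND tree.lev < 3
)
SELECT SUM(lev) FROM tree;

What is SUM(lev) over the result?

Base: id=2 (test) at lev 0.
Iteration 1: rows with depends_on in {2} -> upload (id 3, lev 1).
Iteration 2: rows with depends_on in {3} -> clean (id 4, lev 2), merge (id 7, lev 2).
Iteration 3: rows with depends_on in {4,7} -> release (id 5, lev 3), init (id 8, lev 3).
Iteration 4: lev < 3 fails for all current rows; recursion stops.
SUM(lev) = 0 + 1 + 2 + 2 + 3 + 3 = 11.

11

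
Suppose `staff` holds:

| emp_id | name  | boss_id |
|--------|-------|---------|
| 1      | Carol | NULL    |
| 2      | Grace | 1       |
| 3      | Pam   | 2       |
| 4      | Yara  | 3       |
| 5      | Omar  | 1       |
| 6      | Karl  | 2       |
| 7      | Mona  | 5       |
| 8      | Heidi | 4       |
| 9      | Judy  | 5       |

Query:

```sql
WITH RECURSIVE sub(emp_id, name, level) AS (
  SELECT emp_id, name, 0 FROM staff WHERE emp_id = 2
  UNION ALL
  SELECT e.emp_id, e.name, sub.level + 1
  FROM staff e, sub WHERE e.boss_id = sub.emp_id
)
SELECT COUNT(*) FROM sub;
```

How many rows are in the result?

5

Base: emp_id=2 (Grace) at level 0.
Iteration 1: rows with boss_id in {2} -> Pam (id 3, level 1), Karl (id 6, level 1).
Iteration 2: rows with boss_id in {3,6} -> Yara (id 4, level 2).
Iteration 3: rows with boss_id in {4} -> Heidi (id 8, level 3).
Iteration 4: no rows with boss_id in {8}; recursion stops.
Total rows emitted: 5.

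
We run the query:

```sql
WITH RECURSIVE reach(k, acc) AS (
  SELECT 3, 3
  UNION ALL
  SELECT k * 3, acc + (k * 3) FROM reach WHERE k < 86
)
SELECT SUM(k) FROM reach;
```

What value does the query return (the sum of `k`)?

363

Base: k=3, acc=3.
Iteration 1: 3 < 86 holds -> k = 3 * 3 = 9, acc = 3 + 9 = 12.
Iteration 2: 9 < 86 holds -> k = 9 * 3 = 27, acc = 12 + 27 = 39.
Iteration 3: 27 < 86 holds -> k = 27 * 3 = 81, acc = 39 + 81 = 120.
Iteration 4: 81 < 86 holds -> k = 81 * 3 = 243, acc = 120 + 243 = 363.
Iteration 5: 243 < 86 fails; recursion stops.
SUM(k) = 3 + 9 + 27 + 81 + 243 = 363.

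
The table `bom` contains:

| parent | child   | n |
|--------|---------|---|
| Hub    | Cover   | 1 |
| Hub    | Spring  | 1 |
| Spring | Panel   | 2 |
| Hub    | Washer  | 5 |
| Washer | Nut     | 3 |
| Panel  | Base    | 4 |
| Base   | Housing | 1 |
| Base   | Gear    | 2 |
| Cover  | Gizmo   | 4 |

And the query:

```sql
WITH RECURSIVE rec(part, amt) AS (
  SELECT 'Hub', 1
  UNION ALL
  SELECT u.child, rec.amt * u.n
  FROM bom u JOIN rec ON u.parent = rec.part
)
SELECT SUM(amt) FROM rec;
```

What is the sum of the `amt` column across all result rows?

61

Base: (Hub, amt=1).
Iteration 1: components of {Hub} -> Cover = 1*1 = 1, Spring = 1*1 = 1, Washer = 1*5 = 5.
Iteration 2: components of {Cover,Spring,Washer} -> Gizmo = 1*4 = 4, Nut = 5*3 = 15, Panel = 1*2 = 2.
Iteration 3: components of {Gizmo,Nut,Panel} -> Base = 2*4 = 8.
Iteration 4: components of {Base} -> Gear = 8*2 = 16, Housing = 8*1 = 8.
Iteration 5: no further components; recursion stops.
SUM(amt) = 1 + 1 + 1 + 5 + 4 + 2 + 15 + 8 + 8 + 16 = 61.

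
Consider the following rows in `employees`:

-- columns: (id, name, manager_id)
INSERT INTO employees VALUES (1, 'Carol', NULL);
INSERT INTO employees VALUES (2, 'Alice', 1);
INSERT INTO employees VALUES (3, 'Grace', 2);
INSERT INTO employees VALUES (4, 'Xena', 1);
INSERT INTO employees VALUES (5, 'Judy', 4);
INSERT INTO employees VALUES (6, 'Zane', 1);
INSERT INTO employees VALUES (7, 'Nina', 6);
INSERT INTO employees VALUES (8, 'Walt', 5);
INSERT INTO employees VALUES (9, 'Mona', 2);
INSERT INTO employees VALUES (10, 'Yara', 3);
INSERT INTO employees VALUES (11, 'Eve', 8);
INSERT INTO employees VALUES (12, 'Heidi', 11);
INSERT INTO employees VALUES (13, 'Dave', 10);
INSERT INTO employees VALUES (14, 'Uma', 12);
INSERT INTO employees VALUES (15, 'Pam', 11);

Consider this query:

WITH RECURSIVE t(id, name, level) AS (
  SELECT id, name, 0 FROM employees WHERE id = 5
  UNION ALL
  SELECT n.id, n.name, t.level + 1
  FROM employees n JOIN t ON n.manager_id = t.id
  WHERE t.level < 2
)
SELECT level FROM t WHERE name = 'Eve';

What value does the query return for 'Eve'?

2

Base: id=5 (Judy) at level 0.
Iteration 1: rows with manager_id in {5} -> Walt (id 8, level 1).
Iteration 2: rows with manager_id in {8} -> Eve (id 11, level 2).
Iteration 3: level < 2 fails for all current rows; recursion stops.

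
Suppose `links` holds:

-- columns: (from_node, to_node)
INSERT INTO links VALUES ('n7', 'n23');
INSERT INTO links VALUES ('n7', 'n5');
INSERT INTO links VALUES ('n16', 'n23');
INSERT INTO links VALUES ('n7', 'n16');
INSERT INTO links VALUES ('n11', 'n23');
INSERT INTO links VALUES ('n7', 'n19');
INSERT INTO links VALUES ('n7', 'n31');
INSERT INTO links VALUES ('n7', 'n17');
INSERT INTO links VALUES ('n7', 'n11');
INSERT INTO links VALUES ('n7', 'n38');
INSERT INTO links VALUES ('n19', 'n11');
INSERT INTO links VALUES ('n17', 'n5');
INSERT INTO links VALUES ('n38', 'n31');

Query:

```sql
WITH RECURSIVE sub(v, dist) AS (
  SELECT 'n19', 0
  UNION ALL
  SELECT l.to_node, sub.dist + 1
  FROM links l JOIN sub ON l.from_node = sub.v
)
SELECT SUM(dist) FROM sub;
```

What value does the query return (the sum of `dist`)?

3

Base: (n19, dist=0).
Iteration 1: edges from {n19} -> (n11, dist=1).
Iteration 2: edges from {n11} -> (n23, dist=2).
Iteration 3: no outgoing edges from {n23}; recursion stops.
SUM(dist) = 0 + 1 + 2 = 3.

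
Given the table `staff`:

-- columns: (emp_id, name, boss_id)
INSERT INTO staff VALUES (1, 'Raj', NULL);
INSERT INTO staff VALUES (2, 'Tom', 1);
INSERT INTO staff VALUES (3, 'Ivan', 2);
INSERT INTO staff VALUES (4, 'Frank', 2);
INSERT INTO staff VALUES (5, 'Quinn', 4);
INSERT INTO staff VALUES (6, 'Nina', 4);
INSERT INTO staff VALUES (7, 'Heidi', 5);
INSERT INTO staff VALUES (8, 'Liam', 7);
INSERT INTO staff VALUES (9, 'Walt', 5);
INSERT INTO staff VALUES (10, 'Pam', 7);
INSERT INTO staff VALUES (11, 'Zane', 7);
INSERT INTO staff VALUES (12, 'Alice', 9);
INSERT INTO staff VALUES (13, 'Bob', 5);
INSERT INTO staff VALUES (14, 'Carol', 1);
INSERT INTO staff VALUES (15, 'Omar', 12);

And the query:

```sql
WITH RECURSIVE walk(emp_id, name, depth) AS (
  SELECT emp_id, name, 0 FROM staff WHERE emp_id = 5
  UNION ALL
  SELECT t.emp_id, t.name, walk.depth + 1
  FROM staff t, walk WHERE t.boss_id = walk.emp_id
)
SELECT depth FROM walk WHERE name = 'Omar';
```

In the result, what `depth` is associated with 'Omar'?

3

Base: emp_id=5 (Quinn) at depth 0.
Iteration 1: rows with boss_id in {5} -> Heidi (id 7, depth 1), Walt (id 9, depth 1), Bob (id 13, depth 1).
Iteration 2: rows with boss_id in {7,9,13} -> Liam (id 8, depth 2), Pam (id 10, depth 2), Zane (id 11, depth 2), Alice (id 12, depth 2).
Iteration 3: rows with boss_id in {8,10,11,12} -> Omar (id 15, depth 3).
Iteration 4: no rows with boss_id in {15}; recursion stops.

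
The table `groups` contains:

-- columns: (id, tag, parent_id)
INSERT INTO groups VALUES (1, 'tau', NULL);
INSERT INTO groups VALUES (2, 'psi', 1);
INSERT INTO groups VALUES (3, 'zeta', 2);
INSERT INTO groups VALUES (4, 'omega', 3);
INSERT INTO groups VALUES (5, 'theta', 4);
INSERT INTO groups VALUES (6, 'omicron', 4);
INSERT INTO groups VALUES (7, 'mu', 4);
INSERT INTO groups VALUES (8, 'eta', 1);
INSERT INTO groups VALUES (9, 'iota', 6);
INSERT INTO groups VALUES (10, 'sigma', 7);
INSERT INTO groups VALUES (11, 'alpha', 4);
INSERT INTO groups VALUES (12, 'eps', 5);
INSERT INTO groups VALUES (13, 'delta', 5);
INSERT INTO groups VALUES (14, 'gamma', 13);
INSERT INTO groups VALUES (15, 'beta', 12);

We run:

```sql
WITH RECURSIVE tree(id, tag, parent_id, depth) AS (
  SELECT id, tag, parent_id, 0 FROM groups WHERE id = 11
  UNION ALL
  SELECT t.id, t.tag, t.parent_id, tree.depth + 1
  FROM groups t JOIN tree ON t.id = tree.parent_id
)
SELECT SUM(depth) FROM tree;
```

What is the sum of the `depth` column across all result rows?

10

Base: id=11 (alpha), parent_id=4, depth 0.
Iteration 1: join on id=4 -> omega (id 4, parent_id=3, depth 1).
Iteration 2: join on id=3 -> zeta (id 3, parent_id=2, depth 2).
Iteration 3: join on id=2 -> psi (id 2, parent_id=1, depth 3).
Iteration 4: join on id=1 -> tau (id 1, parent_id=NULL, depth 4).
Iteration 5: parent_id is NULL; no match; recursion stops.
SUM(depth) = 0 + 1 + 2 + 3 + 4 = 10.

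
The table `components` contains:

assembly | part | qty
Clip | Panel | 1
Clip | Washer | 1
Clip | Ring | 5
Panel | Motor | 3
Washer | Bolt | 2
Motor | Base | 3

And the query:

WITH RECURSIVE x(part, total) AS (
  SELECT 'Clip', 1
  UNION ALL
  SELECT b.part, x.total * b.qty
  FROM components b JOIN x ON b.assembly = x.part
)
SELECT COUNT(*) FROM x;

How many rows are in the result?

Base: (Clip, total=1).
Iteration 1: components of {Clip} -> Panel = 1*1 = 1, Ring = 1*5 = 5, Washer = 1*1 = 1.
Iteration 2: components of {Panel,Ring,Washer} -> Bolt = 1*2 = 2, Motor = 1*3 = 3.
Iteration 3: components of {Bolt,Motor} -> Base = 3*3 = 9.
Iteration 4: no further components; recursion stops.
Total rows emitted: 7.

7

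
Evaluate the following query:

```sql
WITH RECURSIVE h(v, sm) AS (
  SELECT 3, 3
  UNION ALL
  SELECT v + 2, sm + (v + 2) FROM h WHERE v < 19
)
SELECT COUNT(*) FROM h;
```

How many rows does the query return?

Base: v=3, sm=3.
Iteration 1: 3 < 19 holds -> v = 3 + 2 = 5, sm = 3 + 5 = 8.
Iteration 2: 5 < 19 holds -> v = 5 + 2 = 7, sm = 8 + 7 = 15.
Iteration 3: 7 < 19 holds -> v = 7 + 2 = 9, sm = 15 + 9 = 24.
Iteration 4: 9 < 19 holds -> v = 9 + 2 = 11, sm = 24 + 11 = 35.
Iteration 5: 11 < 19 holds -> v = 11 + 2 = 13, sm = 35 + 13 = 48.
Iteration 6: 13 < 19 holds -> v = 13 + 2 = 15, sm = 48 + 15 = 63.
Iteration 7: 15 < 19 holds -> v = 15 + 2 = 17, sm = 63 + 17 = 80.
Iteration 8: 17 < 19 holds -> v = 17 + 2 = 19, sm = 80 + 19 = 99.
Iteration 9: 19 < 19 fails; recursion stops.
Total rows emitted: 9.

9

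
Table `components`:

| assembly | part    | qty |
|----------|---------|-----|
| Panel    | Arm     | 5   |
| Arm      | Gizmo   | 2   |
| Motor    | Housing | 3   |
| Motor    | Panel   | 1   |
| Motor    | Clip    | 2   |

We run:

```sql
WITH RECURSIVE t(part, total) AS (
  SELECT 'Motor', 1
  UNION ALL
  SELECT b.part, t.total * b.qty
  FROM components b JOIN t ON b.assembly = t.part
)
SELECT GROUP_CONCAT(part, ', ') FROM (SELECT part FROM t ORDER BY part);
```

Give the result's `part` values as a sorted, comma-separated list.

Arm, Clip, Gizmo, Housing, Motor, Panel

Base: (Motor, total=1).
Iteration 1: components of {Motor} -> Clip = 1*2 = 2, Housing = 1*3 = 3, Panel = 1*1 = 1.
Iteration 2: components of {Clip,Housing,Panel} -> Arm = 1*5 = 5.
Iteration 3: components of {Arm} -> Gizmo = 5*2 = 10.
Iteration 4: no further components; recursion stops.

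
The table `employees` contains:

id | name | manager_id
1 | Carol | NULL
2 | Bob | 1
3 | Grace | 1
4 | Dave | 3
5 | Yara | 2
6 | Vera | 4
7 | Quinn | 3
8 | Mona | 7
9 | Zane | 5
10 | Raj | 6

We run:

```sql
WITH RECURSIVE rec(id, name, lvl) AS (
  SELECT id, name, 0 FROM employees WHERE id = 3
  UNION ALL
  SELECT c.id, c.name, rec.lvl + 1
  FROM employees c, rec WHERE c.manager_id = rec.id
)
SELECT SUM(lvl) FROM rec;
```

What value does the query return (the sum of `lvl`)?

9

Base: id=3 (Grace) at lvl 0.
Iteration 1: rows with manager_id in {3} -> Dave (id 4, lvl 1), Quinn (id 7, lvl 1).
Iteration 2: rows with manager_id in {4,7} -> Vera (id 6, lvl 2), Mona (id 8, lvl 2).
Iteration 3: rows with manager_id in {6,8} -> Raj (id 10, lvl 3).
Iteration 4: no rows with manager_id in {10}; recursion stops.
SUM(lvl) = 0 + 1 + 1 + 2 + 2 + 3 = 9.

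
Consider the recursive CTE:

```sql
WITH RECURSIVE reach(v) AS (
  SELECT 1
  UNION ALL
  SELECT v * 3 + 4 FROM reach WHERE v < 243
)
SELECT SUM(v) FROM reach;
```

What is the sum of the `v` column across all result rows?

Base: v=1.
Iteration 1: 1 < 243 holds -> v = 1 * 3 + 4 = 7.
Iteration 2: 7 < 243 holds -> v = 7 * 3 + 4 = 25.
Iteration 3: 25 < 243 holds -> v = 25 * 3 + 4 = 79.
Iteration 4: 79 < 243 holds -> v = 79 * 3 + 4 = 241.
Iteration 5: 241 < 243 holds -> v = 241 * 3 + 4 = 727.
Iteration 6: 727 < 243 fails; recursion stops.
SUM(v) = 1 + 7 + 25 + 79 + 241 + 727 = 1080.

1080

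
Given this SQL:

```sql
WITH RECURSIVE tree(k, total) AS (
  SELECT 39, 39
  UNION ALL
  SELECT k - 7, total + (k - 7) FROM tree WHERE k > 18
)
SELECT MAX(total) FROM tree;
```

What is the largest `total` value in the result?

114

Base: k=39, total=39.
Iteration 1: 39 > 18 holds -> k = 39 - 7 = 32, total = 39 + 32 = 71.
Iteration 2: 32 > 18 holds -> k = 32 - 7 = 25, total = 71 + 25 = 96.
Iteration 3: 25 > 18 holds -> k = 25 - 7 = 18, total = 96 + 18 = 114.
Iteration 4: 18 > 18 fails; recursion stops.
total values: 39, 71, 96, 114; the maximum is 114.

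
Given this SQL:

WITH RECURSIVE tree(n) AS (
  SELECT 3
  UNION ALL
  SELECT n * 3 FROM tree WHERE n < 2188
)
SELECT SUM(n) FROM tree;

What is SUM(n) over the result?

9840

Base: n=3.
Iteration 1: 3 < 2188 holds -> n = 3 * 3 = 9.
Iteration 2: 9 < 2188 holds -> n = 9 * 3 = 27.
Iteration 3: 27 < 2188 holds -> n = 27 * 3 = 81.
Iteration 4: 81 < 2188 holds -> n = 81 * 3 = 243.
Iteration 5: 243 < 2188 holds -> n = 243 * 3 = 729.
Iteration 6: 729 < 2188 holds -> n = 729 * 3 = 2187.
Iteration 7: 2187 < 2188 holds -> n = 2187 * 3 = 6561.
Iteration 8: 6561 < 2188 fails; recursion stops.
SUM(n) = 3 + 9 + 27 + 81 + 243 + 729 + 2187 + 6561 = 9840.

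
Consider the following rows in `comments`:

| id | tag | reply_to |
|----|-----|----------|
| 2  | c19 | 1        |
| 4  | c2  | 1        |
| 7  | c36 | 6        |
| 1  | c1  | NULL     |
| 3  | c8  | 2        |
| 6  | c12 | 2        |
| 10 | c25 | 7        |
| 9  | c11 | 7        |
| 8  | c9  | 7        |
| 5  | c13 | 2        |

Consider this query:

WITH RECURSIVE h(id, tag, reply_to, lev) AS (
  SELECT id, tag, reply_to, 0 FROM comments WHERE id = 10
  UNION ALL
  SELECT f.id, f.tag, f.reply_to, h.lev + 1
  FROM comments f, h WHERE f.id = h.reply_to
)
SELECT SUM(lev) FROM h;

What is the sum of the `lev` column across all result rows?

Base: id=10 (c25), reply_to=7, lev 0.
Iteration 1: join on id=7 -> c36 (id 7, reply_to=6, lev 1).
Iteration 2: join on id=6 -> c12 (id 6, reply_to=2, lev 2).
Iteration 3: join on id=2 -> c19 (id 2, reply_to=1, lev 3).
Iteration 4: join on id=1 -> c1 (id 1, reply_to=NULL, lev 4).
Iteration 5: reply_to is NULL; no match; recursion stops.
SUM(lev) = 0 + 1 + 2 + 3 + 4 = 10.

10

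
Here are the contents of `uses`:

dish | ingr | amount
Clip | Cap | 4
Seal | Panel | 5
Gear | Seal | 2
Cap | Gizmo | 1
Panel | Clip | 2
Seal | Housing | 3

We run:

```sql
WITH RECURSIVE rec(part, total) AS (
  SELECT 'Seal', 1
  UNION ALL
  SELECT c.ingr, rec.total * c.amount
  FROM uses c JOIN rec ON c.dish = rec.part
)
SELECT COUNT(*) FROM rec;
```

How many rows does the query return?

6

Base: (Seal, total=1).
Iteration 1: components of {Seal} -> Housing = 1*3 = 3, Panel = 1*5 = 5.
Iteration 2: components of {Housing,Panel} -> Clip = 5*2 = 10.
Iteration 3: components of {Clip} -> Cap = 10*4 = 40.
Iteration 4: components of {Cap} -> Gizmo = 40*1 = 40.
Iteration 5: no further components; recursion stops.
Total rows emitted: 6.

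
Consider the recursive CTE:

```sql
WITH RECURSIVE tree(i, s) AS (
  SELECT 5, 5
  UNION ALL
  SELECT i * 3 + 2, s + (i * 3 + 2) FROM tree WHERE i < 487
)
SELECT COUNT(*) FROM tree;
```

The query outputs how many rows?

Base: i=5, s=5.
Iteration 1: 5 < 487 holds -> i = 5 * 3 + 2 = 17, s = 5 + 17 = 22.
Iteration 2: 17 < 487 holds -> i = 17 * 3 + 2 = 53, s = 22 + 53 = 75.
Iteration 3: 53 < 487 holds -> i = 53 * 3 + 2 = 161, s = 75 + 161 = 236.
Iteration 4: 161 < 487 holds -> i = 161 * 3 + 2 = 485, s = 236 + 485 = 721.
Iteration 5: 485 < 487 holds -> i = 485 * 3 + 2 = 1457, s = 721 + 1457 = 2178.
Iteration 6: 1457 < 487 fails; recursion stops.
Total rows emitted: 6.

6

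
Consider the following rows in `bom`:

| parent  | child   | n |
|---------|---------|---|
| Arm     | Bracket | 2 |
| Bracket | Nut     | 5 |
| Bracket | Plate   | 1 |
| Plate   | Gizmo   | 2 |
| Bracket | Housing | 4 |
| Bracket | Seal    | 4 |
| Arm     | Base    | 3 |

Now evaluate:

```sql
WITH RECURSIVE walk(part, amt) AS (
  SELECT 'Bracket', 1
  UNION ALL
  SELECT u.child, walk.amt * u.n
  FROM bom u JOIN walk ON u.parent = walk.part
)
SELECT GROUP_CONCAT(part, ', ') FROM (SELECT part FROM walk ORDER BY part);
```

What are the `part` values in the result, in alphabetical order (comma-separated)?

Bracket, Gizmo, Housing, Nut, Plate, Seal

Base: (Bracket, amt=1).
Iteration 1: components of {Bracket} -> Housing = 1*4 = 4, Nut = 1*5 = 5, Plate = 1*1 = 1, Seal = 1*4 = 4.
Iteration 2: components of {Housing,Nut,Plate,Seal} -> Gizmo = 1*2 = 2.
Iteration 3: no further components; recursion stops.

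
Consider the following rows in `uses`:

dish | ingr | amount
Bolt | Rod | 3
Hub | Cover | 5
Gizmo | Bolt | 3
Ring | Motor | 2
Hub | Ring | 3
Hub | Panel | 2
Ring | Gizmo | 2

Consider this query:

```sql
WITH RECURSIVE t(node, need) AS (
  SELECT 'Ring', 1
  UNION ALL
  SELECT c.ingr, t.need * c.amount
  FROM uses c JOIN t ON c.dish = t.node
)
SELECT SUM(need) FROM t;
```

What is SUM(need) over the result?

29

Base: (Ring, need=1).
Iteration 1: components of {Ring} -> Gizmo = 1*2 = 2, Motor = 1*2 = 2.
Iteration 2: components of {Gizmo,Motor} -> Bolt = 2*3 = 6.
Iteration 3: components of {Bolt} -> Rod = 6*3 = 18.
Iteration 4: no further components; recursion stops.
SUM(need) = 1 + 2 + 2 + 6 + 18 = 29.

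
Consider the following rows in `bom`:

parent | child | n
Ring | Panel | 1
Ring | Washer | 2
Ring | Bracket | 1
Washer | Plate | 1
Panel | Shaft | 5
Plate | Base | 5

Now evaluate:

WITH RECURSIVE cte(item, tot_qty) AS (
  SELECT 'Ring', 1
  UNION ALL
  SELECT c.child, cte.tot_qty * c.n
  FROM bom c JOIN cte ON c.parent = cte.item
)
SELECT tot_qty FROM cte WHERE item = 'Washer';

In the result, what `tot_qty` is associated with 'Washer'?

Base: (Ring, tot_qty=1).
Iteration 1: components of {Ring} -> Bracket = 1*1 = 1, Panel = 1*1 = 1, Washer = 1*2 = 2.
Iteration 2: components of {Bracket,Panel,Washer} -> Plate = 2*1 = 2, Shaft = 1*5 = 5.
Iteration 3: components of {Plate,Shaft} -> Base = 2*5 = 10.
Iteration 4: no further components; recursion stops.

2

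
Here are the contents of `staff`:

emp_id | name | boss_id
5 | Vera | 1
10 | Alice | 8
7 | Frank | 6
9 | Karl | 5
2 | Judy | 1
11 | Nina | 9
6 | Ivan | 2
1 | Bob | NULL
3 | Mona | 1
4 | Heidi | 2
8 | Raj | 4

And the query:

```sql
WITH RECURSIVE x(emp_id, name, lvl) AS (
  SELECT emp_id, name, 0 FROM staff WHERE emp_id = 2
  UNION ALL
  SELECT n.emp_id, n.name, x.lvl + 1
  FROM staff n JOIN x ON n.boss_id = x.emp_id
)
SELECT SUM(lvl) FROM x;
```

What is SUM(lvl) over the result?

9

Base: emp_id=2 (Judy) at lvl 0.
Iteration 1: rows with boss_id in {2} -> Heidi (id 4, lvl 1), Ivan (id 6, lvl 1).
Iteration 2: rows with boss_id in {4,6} -> Frank (id 7, lvl 2), Raj (id 8, lvl 2).
Iteration 3: rows with boss_id in {7,8} -> Alice (id 10, lvl 3).
Iteration 4: no rows with boss_id in {10}; recursion stops.
SUM(lvl) = 0 + 1 + 1 + 2 + 2 + 3 = 9.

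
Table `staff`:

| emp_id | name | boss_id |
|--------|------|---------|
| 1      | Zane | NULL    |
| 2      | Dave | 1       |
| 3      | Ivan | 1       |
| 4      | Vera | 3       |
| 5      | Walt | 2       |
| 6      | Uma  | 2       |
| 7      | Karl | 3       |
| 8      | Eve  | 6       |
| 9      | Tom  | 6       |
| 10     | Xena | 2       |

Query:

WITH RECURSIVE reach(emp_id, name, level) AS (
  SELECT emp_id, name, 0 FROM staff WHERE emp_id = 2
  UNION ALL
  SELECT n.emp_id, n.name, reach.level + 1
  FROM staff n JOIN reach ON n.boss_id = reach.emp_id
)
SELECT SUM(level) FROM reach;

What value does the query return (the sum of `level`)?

7

Base: emp_id=2 (Dave) at level 0.
Iteration 1: rows with boss_id in {2} -> Walt (id 5, level 1), Uma (id 6, level 1), Xena (id 10, level 1).
Iteration 2: rows with boss_id in {5,6,10} -> Eve (id 8, level 2), Tom (id 9, level 2).
Iteration 3: no rows with boss_id in {8,9}; recursion stops.
SUM(level) = 0 + 1 + 1 + 1 + 2 + 2 = 7.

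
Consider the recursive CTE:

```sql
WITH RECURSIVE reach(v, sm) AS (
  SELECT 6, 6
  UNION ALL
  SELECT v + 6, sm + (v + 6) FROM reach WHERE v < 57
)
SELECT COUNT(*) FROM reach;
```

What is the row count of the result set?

Base: v=6, sm=6.
Iteration 1: 6 < 57 holds -> v = 6 + 6 = 12, sm = 6 + 12 = 18.
Iteration 2: 12 < 57 holds -> v = 12 + 6 = 18, sm = 18 + 18 = 36.
Iteration 3: 18 < 57 holds -> v = 18 + 6 = 24, sm = 36 + 24 = 60.
Iteration 4: 24 < 57 holds -> v = 24 + 6 = 30, sm = 60 + 30 = 90.
Iteration 5: 30 < 57 holds -> v = 30 + 6 = 36, sm = 90 + 36 = 126.
Iteration 6: 36 < 57 holds -> v = 36 + 6 = 42, sm = 126 + 42 = 168.
Iteration 7: 42 < 57 holds -> v = 42 + 6 = 48, sm = 168 + 48 = 216.
Iteration 8: 48 < 57 holds -> v = 48 + 6 = 54, sm = 216 + 54 = 270.
Iteration 9: 54 < 57 holds -> v = 54 + 6 = 60, sm = 270 + 60 = 330.
Iteration 10: 60 < 57 fails; recursion stops.
Total rows emitted: 10.

10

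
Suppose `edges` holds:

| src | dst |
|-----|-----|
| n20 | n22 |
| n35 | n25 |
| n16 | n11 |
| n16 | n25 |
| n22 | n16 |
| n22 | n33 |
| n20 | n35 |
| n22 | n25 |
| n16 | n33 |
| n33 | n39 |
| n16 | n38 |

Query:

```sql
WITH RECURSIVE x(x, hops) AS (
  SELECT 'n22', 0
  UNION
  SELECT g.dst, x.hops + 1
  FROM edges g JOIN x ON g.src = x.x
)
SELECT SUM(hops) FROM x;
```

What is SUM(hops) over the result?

Base: (n22, hops=0).
Iteration 1: edges from {n22} -> (n16, hops=1), (n25, hops=1), (n33, hops=1).
Iteration 2: edges from {n16,n25,n33} -> (n11, hops=2), (n25, hops=2), (n33, hops=2), (n38, hops=2), (n39, hops=2).
Iteration 3: edges from {n11,n25,n33,n38,n39} -> (n39, hops=3).
Iteration 4: no outgoing edges from {n39}; recursion stops.
SUM(hops) = 0 + 1 + 1 + 1 + 2 + 2 + 2 + 2 + 2 + 3 = 16.

16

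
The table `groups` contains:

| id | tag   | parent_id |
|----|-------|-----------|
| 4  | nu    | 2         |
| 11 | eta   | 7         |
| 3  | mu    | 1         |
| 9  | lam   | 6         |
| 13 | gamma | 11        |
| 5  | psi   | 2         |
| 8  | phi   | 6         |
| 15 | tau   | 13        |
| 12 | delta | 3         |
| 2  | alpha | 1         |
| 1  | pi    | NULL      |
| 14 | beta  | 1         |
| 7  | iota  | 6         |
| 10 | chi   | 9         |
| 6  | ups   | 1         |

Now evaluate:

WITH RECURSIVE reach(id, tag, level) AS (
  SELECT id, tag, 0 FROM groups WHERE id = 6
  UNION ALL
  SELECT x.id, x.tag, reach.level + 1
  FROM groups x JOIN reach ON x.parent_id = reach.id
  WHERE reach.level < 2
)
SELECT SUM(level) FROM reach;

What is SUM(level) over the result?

Base: id=6 (ups) at level 0.
Iteration 1: rows with parent_id in {6} -> iota (id 7, level 1), phi (id 8, level 1), lam (id 9, level 1).
Iteration 2: rows with parent_id in {7,8,9} -> chi (id 10, level 2), eta (id 11, level 2).
Iteration 3: level < 2 fails for all current rows; recursion stops.
SUM(level) = 0 + 1 + 1 + 1 + 2 + 2 = 7.

7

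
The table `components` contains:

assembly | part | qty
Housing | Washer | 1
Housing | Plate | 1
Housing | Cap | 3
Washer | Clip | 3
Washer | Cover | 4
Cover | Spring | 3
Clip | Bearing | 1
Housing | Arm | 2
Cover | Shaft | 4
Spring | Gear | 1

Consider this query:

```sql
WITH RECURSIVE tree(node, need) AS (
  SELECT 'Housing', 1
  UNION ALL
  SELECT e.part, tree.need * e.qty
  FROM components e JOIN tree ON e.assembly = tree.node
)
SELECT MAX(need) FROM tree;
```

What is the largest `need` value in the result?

Base: (Housing, need=1).
Iteration 1: components of {Housing} -> Arm = 1*2 = 2, Cap = 1*3 = 3, Plate = 1*1 = 1, Washer = 1*1 = 1.
Iteration 2: components of {Arm,Cap,Plate,Washer} -> Clip = 1*3 = 3, Cover = 1*4 = 4.
Iteration 3: components of {Clip,Cover} -> Bearing = 3*1 = 3, Shaft = 4*4 = 16, Spring = 4*3 = 12.
Iteration 4: components of {Bearing,Shaft,Spring} -> Gear = 12*1 = 12.
Iteration 5: no further components; recursion stops.
need values: 1, 1, 1, 3, 2, 3, 4, 3, 12, 16, 12; the maximum is 16.

16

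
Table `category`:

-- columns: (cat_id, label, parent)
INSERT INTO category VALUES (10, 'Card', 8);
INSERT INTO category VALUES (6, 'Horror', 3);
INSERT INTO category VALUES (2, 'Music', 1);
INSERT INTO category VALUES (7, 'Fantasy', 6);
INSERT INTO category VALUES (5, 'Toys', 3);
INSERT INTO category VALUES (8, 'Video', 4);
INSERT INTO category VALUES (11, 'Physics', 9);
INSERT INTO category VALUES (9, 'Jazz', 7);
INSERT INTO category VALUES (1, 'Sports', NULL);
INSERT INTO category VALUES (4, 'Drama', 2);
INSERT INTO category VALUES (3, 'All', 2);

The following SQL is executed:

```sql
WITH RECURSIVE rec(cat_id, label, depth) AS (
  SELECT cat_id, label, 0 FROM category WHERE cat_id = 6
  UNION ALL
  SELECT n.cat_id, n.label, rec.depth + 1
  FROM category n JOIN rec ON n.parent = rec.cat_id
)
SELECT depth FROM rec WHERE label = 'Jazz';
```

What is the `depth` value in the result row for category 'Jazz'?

Base: cat_id=6 (Horror) at depth 0.
Iteration 1: rows with parent in {6} -> Fantasy (id 7, depth 1).
Iteration 2: rows with parent in {7} -> Jazz (id 9, depth 2).
Iteration 3: rows with parent in {9} -> Physics (id 11, depth 3).
Iteration 4: no rows with parent in {11}; recursion stops.

2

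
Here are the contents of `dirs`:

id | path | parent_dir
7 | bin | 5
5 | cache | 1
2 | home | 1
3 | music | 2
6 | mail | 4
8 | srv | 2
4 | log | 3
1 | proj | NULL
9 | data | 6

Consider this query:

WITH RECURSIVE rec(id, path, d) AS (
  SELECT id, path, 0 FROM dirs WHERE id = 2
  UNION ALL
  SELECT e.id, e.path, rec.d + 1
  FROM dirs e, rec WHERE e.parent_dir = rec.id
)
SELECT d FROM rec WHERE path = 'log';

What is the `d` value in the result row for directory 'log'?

2

Base: id=2 (home) at d 0.
Iteration 1: rows with parent_dir in {2} -> music (id 3, d 1), srv (id 8, d 1).
Iteration 2: rows with parent_dir in {3,8} -> log (id 4, d 2).
Iteration 3: rows with parent_dir in {4} -> mail (id 6, d 3).
Iteration 4: rows with parent_dir in {6} -> data (id 9, d 4).
Iteration 5: no rows with parent_dir in {9}; recursion stops.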